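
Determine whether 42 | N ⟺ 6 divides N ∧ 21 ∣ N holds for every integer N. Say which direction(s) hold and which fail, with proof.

(⇒) If 42 ∣ N, write N = 42q. Since 42 = 7·6, N = 6·(7q), so 6 ∣ N; and since 42 = 2·21, N = 21·(2q), so 21 ∣ N.

(⇐) Suppose 6 ∣ N and 21 ∣ N. Any common multiple of 6 and 21 is a multiple of their lcm; here lcm(6, 21) = 6·21/gcd(6, 21) = 126/3 = 42, so 42 ∣ N.

Equivalent; both directions hold.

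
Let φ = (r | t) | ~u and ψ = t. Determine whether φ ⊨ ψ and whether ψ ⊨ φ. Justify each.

Only the converse holds.

(⟹) This fails. Under r = F, t = F, u = F, the left side is true but the right side is false.

(⟸) Assume the antecedent. If r is true, (r | t) | ~u reduces to true regardless of the other variables. If r is false, the antecedent forces (r = F, t = T, u = F) or (r = F, t = T, u = T), and (r | t) | ~u holds there. Either way (r | t) | ~u holds.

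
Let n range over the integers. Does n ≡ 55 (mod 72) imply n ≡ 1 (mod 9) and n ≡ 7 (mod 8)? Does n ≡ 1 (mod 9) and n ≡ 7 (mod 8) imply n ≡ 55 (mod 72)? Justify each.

Equivalent; both directions hold.

(←) If n ≡ 1 (mod 9) and n ≡ 7 (mod 8), then by the Chinese remainder theorem n ≡ 55 (mod 72). This is exactly n ≡ 55 (mod 72).

(→) Suppose n ≡ 55 (mod 72); write n = 72j + 55. Since 9 ∣ 72, reducing mod 9 gives n ≡ 55 ≡ 1 (mod 9); since 8 ∣ 72, reducing mod 8 gives n ≡ 55 ≡ 7 (mod 8).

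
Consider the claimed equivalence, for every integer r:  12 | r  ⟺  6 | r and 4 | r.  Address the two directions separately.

Both directions hold; the statement is true.

Forward direction. If 12 ∣ r, write r = 12q. Since 12 = 2·6, r = 6·(2q), so 6 ∣ r; and since 12 = 3·4, r = 4·(3q), so 4 ∣ r.

Converse. Suppose 6 ∣ r and 4 ∣ r. Any common multiple of 6 and 4 is a multiple of their lcm; here lcm(6, 4) = 6·4/gcd(6, 4) = 24/2 = 12, so 12 ∣ r.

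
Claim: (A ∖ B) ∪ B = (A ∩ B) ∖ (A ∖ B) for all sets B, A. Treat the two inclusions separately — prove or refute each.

(⊆) This inclusion fails. Take B = {1}, A = ∅; then 1 ∈ (A ∖ B) ∪ B but 1 ∉ (A ∩ B) ∖ (A ∖ B).

(⊇) Let x ∈ (A ∩ B) ∖ (A ∖ B). Then x ∈ B ∩ A, from which x ∈ (A ∖ B) ∪ B.

The sets are not equal: only the reverse inclusion holds.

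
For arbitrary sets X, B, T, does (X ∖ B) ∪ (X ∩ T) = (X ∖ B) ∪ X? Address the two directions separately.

The sets are not equal: only the forward inclusion holds.

Reverse inclusion. This inclusion fails. Take X = {1}, B = {1}, T = ∅; then 1 ∈ (X ∖ B) ∪ X but 1 ∉ (X ∖ B) ∪ (X ∩ T).

Forward inclusion. Let x ∈ (X ∖ B) ∪ (X ∩ T). Then either x ∈ X and x ∉ B, T; or x ∈ X ∩ T and x ∉ B; or x ∈ X ∩ B ∩ T. In each case x ∈ (X ∖ B) ∪ X, so (X ∖ B) ∪ (X ∩ T) ⊆ (X ∖ B) ∪ X.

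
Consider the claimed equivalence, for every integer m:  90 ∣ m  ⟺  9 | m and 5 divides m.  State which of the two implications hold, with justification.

Only the forward implication holds.

[⇒] If 90 ∣ m, write m = 90q. Since 90 = 10·9, m = 9·(10q), so 9 ∣ m; and since 90 = 18·5, m = 5·(18q), so 5 ∣ m.

[⇐] This fails: take m = 45. Both 9 ∣ 45 and 5 ∣ 45, yet 45 is not a multiple of 90 (since 45 = 0·90 + 45), so 90 ∤ 45.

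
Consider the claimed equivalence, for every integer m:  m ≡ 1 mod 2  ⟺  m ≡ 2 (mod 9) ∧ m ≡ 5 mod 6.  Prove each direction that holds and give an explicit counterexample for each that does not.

(→) This fails: m = 1 gives 1 ≡ 1 (mod 2) but 1 ≡ 1 (mod 9), so the conjunction on the right does not hold.

(←) Conversely, if m ≡ 2 (mod 9) and m ≡ 5 (mod 6), then by the Chinese remainder theorem m ≡ 11 (mod 18). Since 11 ≡ 1 (mod 2) and 2 ∣ 18, we get m ≡ 1 (mod 2).

(⇒) fails; (⇐) holds.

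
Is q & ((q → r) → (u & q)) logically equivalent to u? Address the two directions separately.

(⇒) fails and (⇐) fails.

(→) This fails. Under q = T, u = F, r = F, the left side is true but the right side is false.

(←) This fails. Under q = F, u = T, r = F, the left side is false but the right side is true.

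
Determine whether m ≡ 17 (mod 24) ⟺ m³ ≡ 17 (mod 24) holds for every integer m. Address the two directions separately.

Forward direction. Suppose m ≡ 17 (mod 24). Write m = 24j + 17. Then (24j + 17)³ = 13824j³ + 29376j² + 20808j + 4913 = 24(576j³ + 1224j² + 867j + 204) + 17, so m³ ≡ 17 (mod 24).

Converse. Suppose m³ ≡ 17 (mod 24). The only residue r in {0, …, 23} with r³ ≡ 17 (mod 24) is r = 17, so m ≡ 17 (mod 24).

Equivalent; both directions hold.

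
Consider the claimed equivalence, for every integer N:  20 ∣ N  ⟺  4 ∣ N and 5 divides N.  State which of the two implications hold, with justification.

Converse. Suppose 4 ∣ N and 5 ∣ N. Any common multiple of 4 and 5 is a multiple of their lcm; here gcd(4, 5) = 1, so lcm(4, 5) = 4·5 = 20, so 20 ∣ N.

Forward direction. If 20 ∣ N, write N = 20q. Since 20 = 5·4, N = 4·(5q), so 4 ∣ N; and since 20 = 4·5, N = 5·(4q), so 5 ∣ N.

Both directions hold; the statement is true.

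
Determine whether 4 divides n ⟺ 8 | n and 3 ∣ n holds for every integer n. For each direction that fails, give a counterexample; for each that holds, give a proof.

Only the reverse direction holds.

Forward direction. This fails: take n = 4. Certainly 4 ∣ 4, but 8 ∤ 4.

Converse. Suppose 8 ∣ n and 3 ∣ n. Any common multiple of 8 and 3 is a multiple of their lcm; here gcd(8, 3) = 1, so lcm(8, 3) = 8·3 = 24, so 24 ∣ n. Since 4 ∣ 24, it follows that 4 ∣ n.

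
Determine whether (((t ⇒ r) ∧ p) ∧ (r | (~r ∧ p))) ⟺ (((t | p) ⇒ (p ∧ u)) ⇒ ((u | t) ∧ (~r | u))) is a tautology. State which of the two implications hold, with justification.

Not equivalent: only (⇒) holds.

(⇐) This fails. Under r = F, u = T, p = F, t = F, the left side is false but the right side is true.

(⇒) Assume the antecedent. If p is true, the consequent reduces to true regardless of the other variables. If p is false, the antecedent cannot hold. Either way the consequent holds.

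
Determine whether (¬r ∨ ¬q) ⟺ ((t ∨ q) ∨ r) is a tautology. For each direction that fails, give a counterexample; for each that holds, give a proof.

Neither implication holds.

(⇒) This fails. Under r = F, t = F, q = F, the left side is true but the right side is false.

(⇐) This fails. Under r = T, t = F, q = T, the left side is false but the right side is true.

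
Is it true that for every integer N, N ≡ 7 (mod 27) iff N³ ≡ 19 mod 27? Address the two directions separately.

Only the forward direction holds.

[⇒] Suppose N ≡ 7 (mod 27). Write N = 27j + 7. Then (27j + 7)³ = 19683j³ + 15309j² + 3969j + 343 = 27(729j³ + 567j² + 147j + 12) + 19, so N³ ≡ 19 (mod 27).

[⇐] This fails: take N = 16. Then 16³ = 4096 ≡ 19 (mod 27), yet 16 ≡ 16 (mod 27), not 7.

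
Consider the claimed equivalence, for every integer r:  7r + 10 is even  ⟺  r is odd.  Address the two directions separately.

(⟹) This fails: r = 4 gives 7r + 10 = 38, which is even, but 4 is even, not odd.

(⟸) This also fails: r = 7 is odd, but 7r + 10 = 59 is odd, not even.

(⇒) fails and (⇐) fails.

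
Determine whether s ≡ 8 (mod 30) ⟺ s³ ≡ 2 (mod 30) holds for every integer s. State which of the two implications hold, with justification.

The biconditional holds.

(⇐) Suppose s³ ≡ 2 (mod 30). The only residue r in {0, …, 29} with r³ ≡ 2 (mod 30) is r = 8, so s ≡ 8 (mod 30).

(⇒) Suppose s ≡ 8 (mod 30). Write s = 30j + 8. Then (30j + 8)³ = 27000j³ + 21600j² + 5760j + 512 = 30(900j³ + 720j² + 192j + 17) + 2, so s³ ≡ 2 (mod 30).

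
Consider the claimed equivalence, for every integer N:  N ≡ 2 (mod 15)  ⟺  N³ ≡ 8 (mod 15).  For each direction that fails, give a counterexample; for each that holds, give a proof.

(→) Suppose N ≡ 2 (mod 15). Write N = 15j + 2. Then (15j + 2)³ = 3375j³ + 1350j² + 180j + 8 = 15(225j³ + 90j² + 12j) + 8, so N³ ≡ 8 (mod 15).

(←) Conversely, suppose N³ ≡ 8 (mod 15). The only residue r in {0, …, 14} with r³ ≡ 8 (mod 15) is r = 2, so N ≡ 2 (mod 15).

Both implications hold.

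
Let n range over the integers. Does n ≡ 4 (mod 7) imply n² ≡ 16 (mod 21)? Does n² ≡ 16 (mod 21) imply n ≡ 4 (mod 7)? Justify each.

Neither direction holds.

Forward direction. This fails: take n = 18. Then 18 ≡ 4 (mod 7), but 18² = 324 ≡ 9 (mod 21), not 16.

Converse. This fails: take n = 10. Then 10² = 100 ≡ 16 (mod 21), yet 10 ≡ 3 (mod 7), not 4.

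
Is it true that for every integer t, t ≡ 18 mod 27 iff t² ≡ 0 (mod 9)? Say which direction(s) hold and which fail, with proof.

(⇒) holds; (⇐) fails.

(→) Suppose t ≡ 18 (mod 27). Then t² ≡ 18² = 324 (mod 27), and since 9 ∣ 27, also t² ≡ 0 (mod 9).

(←) This fails: take t = 0. Then 0² = 0 ≡ 0 (mod 9), yet 0 ≡ 0 (mod 27), not 18.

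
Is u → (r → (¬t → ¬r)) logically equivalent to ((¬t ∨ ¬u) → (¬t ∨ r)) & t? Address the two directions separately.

Converse. Assume the antecedent. If u is true, the antecedent forces (u = T, r = F, t = T) or (u = T, r = T, t = T), and u → (r → (¬t → ¬r)) holds there. If u is false, u → (r → (¬t → ¬r)) reduces to true regardless of the other variables. Either way u → (r → (¬t → ¬r)) holds.

Forward direction. This fails. Under u = F, r = F, t = F, the left side is true but the right side is false.

Only the reverse direction holds.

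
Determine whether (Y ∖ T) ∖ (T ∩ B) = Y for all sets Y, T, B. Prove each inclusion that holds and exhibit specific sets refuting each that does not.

Forward inclusion. Let x ∈ (Y ∖ T) ∖ (T ∩ B). Then either x ∈ Y and x ∉ T, B; or x ∈ Y ∩ B and x ∉ T. In each case x ∈ Y, so (Y ∖ T) ∖ (T ∩ B) ⊆ Y.

Reverse inclusion. This inclusion fails. Take Y = {1}, T = {1}, B = ∅; then 1 ∈ Y but 1 ∉ (Y ∖ T) ∖ (T ∩ B).

(⊆) holds; (⊇) fails.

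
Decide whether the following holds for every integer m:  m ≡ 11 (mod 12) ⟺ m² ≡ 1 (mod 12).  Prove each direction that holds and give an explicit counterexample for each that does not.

(⇐) This fails: take m = 1. Then 1² = 1 ≡ 1 (mod 12), yet 1 ≡ 1 (mod 12), not 11.

(⇒) Suppose m ≡ 11 (mod 12). Write m = 12j + 11. Then (12j + 11)² = 144j² + 264j + 121 = 12(12j² + 22j + 10) + 1, so m² ≡ 1 (mod 12).

(⇒) holds; (⇐) fails.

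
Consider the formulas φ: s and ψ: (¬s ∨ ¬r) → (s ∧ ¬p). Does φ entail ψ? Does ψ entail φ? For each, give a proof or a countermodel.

(→) This fails. Under r = F, s = T, p = T, the left side is true but the right side is false.

(←) Assume the antecedent. If r is true, the antecedent forces (r = T, s = T, p = F) or (r = T, s = T, p = T), and s holds there. If r is false, the antecedent forces (r = F, s = T, p = F), and s holds there. Either way s holds.

Only the converse holds.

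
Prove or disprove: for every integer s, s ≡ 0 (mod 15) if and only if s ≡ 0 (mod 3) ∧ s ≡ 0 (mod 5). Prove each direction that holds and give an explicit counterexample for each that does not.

(→) Suppose s ≡ 0 (mod 15); write s = 15j + 0. Since 3 ∣ 15, reducing mod 3 gives s ≡ 0 (mod 3); since 5 ∣ 15, reducing mod 5 gives s ≡ 0 (mod 5).

(←) Conversely, if s ≡ 0 (mod 3) and s ≡ 0 (mod 5), then by the Chinese remainder theorem s ≡ 0 (mod 15). This is exactly s ≡ 0 (mod 15).

Both directions hold; the statement is true.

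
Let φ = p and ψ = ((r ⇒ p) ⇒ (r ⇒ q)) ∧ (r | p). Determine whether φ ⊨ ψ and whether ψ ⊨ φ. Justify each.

Both directions fail.

[⇒] This fails. Under r = T, p = T, q = F, the left side is true but the right side is false.

[⇐] This fails. Under r = T, p = F, q = F, the left side is false but the right side is true.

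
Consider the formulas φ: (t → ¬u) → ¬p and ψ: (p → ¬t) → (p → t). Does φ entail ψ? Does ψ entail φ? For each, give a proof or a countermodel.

Not equivalent: only (⇒) holds.

Forward direction. Assume the antecedent. If t is true, (p → ¬t) → (p → t) reduces to true regardless of the other variables. If t is false, the antecedent forces (t = F, u = F, p = F) or (t = F, u = T, p = F), and (p → ¬t) → (p → t) holds there. Either way (p → ¬t) → (p → t) holds.

Converse. This fails. Under t = T, u = F, p = T, the left side is false but the right side is true.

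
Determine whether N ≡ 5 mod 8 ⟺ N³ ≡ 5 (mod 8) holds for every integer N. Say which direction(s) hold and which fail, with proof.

Equivalent; both directions hold.

(⇒) Suppose N ≡ 5 mod 8. Write N = 8j + 5. Then (8j + 5)³ = 512j³ + 960j² + 600j + 125 = 8(64j³ + 120j² + 75j + 15) + 5, so N³ ≡ 5 (mod 8).

(⇐) For the converse, argue contrapositively. If N ≢ 5 (mod 8), then N is congruent to one of 0, 1, 2, 3, 4, 6, 7 modulo 8, and these give N³ ≡ 0, 1, 0, 3, 0, 0, 7 respectively — never 5.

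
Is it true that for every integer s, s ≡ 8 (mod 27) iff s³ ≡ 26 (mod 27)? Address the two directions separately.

Forward direction. Suppose s ≡ 8 (mod 27). Write s = 27j + 8. Then (27j + 8)³ = 19683j³ + 17496j² + 5184j + 512 = 27(729j³ + 648j² + 192j + 18) + 26, so s³ ≡ 26 (mod 27).

Converse. This fails: take s = 17. Then 17³ = 4913 ≡ 26 (mod 27), yet 17 ≡ 17 (mod 27), not 8.

Only the forward direction holds.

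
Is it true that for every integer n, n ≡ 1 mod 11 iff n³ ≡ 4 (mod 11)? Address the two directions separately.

(⇒) fails and (⇐) fails.

(→) This fails: take n = 1. Then 1 ≡ 1 (mod 11), but 1³ = 1 ≡ 1 (mod 11), not 4.

(←) This fails: take n = 5. Then 5³ = 125 ≡ 4 (mod 11), yet 5 ≡ 5 (mod 11), not 1.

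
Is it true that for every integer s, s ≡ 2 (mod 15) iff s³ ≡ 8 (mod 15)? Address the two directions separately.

Equivalent; both directions hold.

(⟹) Suppose s ≡ 2 (mod 15). Write s = 15j + 2. Then (15j + 2)³ = 3375j³ + 1350j² + 180j + 8 = 15(225j³ + 90j² + 12j) + 8, so s³ ≡ 8 (mod 15).

(⟸) Conversely, suppose s³ ≡ 8 (mod 15). The only residue r in {0, …, 14} with r³ ≡ 8 (mod 15) is r = 2, so s ≡ 2 (mod 15).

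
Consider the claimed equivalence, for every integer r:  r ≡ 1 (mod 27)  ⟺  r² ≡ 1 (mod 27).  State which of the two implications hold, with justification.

[⇒] Suppose r ≡ 1 (mod 27). Write r = 27j + 1. Then (27j + 1)² = 729j² + 54j + 1 = 27(27j² + 2j) + 1, so r² ≡ 1 (mod 27).

[⇐] This fails: take r = 26. Then 26² = 676 ≡ 1 (mod 27), yet 26 ≡ 26 (mod 27), not 1.

Only the forward implication holds.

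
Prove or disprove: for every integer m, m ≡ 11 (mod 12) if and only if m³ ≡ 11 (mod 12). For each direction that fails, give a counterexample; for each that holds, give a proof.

Both directions hold.

[⇒] Suppose m ≡ 11 (mod 12). Write m = 12j + 11. Then (12j + 11)³ = 1728j³ + 4752j² + 4356j + 1331 = 12(144j³ + 396j² + 363j + 110) + 11, so m³ ≡ 11 (mod 12).

[⇐] Conversely, suppose m³ ≡ 11 (mod 12). The only residue r in {0, …, 11} with r³ ≡ 11 (mod 12) is r = 11, so m ≡ 11 (mod 12).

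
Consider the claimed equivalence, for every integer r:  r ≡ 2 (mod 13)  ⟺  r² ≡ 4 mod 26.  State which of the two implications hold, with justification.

(→) This fails: take r = 15. Then 15 ≡ 2 (mod 13), but 15² = 225 ≡ 17 (mod 26), not 4.

(←) This fails: take r = 24. Then 24² = 576 ≡ 4 (mod 26), yet 24 ≡ 11 (mod 13), not 2.

Neither direction holds.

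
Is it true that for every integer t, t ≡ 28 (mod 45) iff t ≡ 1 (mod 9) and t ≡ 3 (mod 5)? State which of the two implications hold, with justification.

Equivalent; both directions hold.

Forward direction. Suppose t ≡ 28 (mod 45); write t = 45j + 28. Since 9 ∣ 45, reducing mod 9 gives t ≡ 28 ≡ 1 (mod 9); since 5 ∣ 45, reducing mod 5 gives t ≡ 28 ≡ 3 (mod 5).

Converse. If t ≡ 1 (mod 9) and t ≡ 3 (mod 5), then by the Chinese remainder theorem t ≡ 28 (mod 45). This is exactly t ≡ 28 (mod 45).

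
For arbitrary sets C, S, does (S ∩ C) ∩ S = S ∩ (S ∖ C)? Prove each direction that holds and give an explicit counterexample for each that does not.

(⟹) This inclusion fails. Take C = {1}, S = {1}; then 1 ∈ (S ∩ C) ∩ S but 1 ∉ S ∩ (S ∖ C).

(⟸) This inclusion fails. Take C = ∅, S = {1}; then 1 ∈ S ∩ (S ∖ C) but 1 ∉ (S ∩ C) ∩ S.

Both inclusions fail.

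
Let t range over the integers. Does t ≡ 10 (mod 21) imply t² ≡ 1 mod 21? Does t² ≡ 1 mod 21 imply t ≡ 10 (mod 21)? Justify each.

(⟹) This fails: take t = 10. Then 10 ≡ 10 (mod 21), but 10² = 100 ≡ 16 (mod 21), not 1.

(⟸) This fails: take t = 1. Then 1² = 1 ≡ 1 (mod 21), yet 1 ≡ 1 (mod 21), not 10.

Both directions fail.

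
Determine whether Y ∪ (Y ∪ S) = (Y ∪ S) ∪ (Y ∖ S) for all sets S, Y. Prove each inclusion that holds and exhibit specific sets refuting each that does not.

Both inclusions hold; the sets are equal.

Forward inclusion. Let x ∈ Y ∪ (Y ∪ S). Then either x ∈ S and x ∉ Y; or x ∈ Y and x ∉ S; or x ∈ S ∩ Y. In each case x ∈ (Y ∪ S) ∪ (Y ∖ S), so Y ∪ (Y ∪ S) ⊆ (Y ∪ S) ∪ (Y ∖ S).

Reverse inclusion. Let x ∈ (Y ∪ S) ∪ (Y ∖ S). Then either x ∈ S and x ∉ Y; or x ∈ Y and x ∉ S; or x ∈ S ∩ Y. In each case x ∈ Y ∪ (Y ∪ S), so (Y ∪ S) ∪ (Y ∖ S) ⊆ Y ∪ (Y ∪ S).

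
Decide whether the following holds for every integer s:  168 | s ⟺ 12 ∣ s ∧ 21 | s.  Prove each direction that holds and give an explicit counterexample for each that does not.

Forward direction. If 168 ∣ s, write s = 168q. Since 168 = 14·12, s = 12·(14q), so 12 ∣ s; and since 168 = 8·21, s = 21·(8q), so 21 ∣ s.

Converse. This fails: take s = 84. Both 12 ∣ 84 and 21 ∣ 84, yet 84 is not a multiple of 168 (since 84 = 0·168 + 84), so 168 ∤ 84.

Not equivalent: only (⇒) holds.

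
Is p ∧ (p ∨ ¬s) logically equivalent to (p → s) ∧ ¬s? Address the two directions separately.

Both directions fail.

Forward direction. This fails. Under p = T, s = F, the left side is true but the right side is false.

Converse. This fails. Under p = F, s = F, the left side is false but the right side is true.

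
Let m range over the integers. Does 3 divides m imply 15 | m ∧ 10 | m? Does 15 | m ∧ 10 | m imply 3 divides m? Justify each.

(⇒) This fails: take m = 3. Certainly 3 ∣ 3, but 15 ∤ 3.

(⇐) Suppose 15 ∣ m and 10 ∣ m. Any common multiple of 15 and 10 is a multiple of their lcm; here lcm(15, 10) = 15·10/gcd(15, 10) = 150/5 = 30, so 30 ∣ m. Since 3 ∣ 30, it follows that 3 ∣ m.

Not equivalent: only (⇐) holds.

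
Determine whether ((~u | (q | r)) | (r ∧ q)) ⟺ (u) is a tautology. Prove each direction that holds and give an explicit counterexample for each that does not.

(⇒) fails and (⇐) fails.

(⇒) This fails. Under r = F, u = F, q = F, the left side is true but the right side is false.

(⇐) This fails. Under r = F, u = T, q = F, the left side is false but the right side is true.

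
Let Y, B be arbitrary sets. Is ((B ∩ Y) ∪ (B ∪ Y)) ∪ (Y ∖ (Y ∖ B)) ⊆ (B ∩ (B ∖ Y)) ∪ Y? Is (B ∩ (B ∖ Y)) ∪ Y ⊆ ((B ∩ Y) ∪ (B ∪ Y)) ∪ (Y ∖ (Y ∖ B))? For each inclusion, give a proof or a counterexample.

(⊆) Let x ∈ ((B ∩ Y) ∪ (B ∪ Y)) ∪ (Y ∖ (Y ∖ B)). Then either x ∈ Y and x ∉ B; or x ∈ B and x ∉ Y; or x ∈ Y ∩ B. In each case x ∈ (B ∩ (B ∖ Y)) ∪ Y, so ((B ∩ Y) ∪ (B ∪ Y)) ∪ (Y ∖ (Y ∖ B)) ⊆ (B ∩ (B ∖ Y)) ∪ Y.

(⊇) Let x ∈ (B ∩ (B ∖ Y)) ∪ Y. Then either x ∈ Y and x ∉ B; or x ∈ B and x ∉ Y; or x ∈ Y ∩ B. In each case x ∈ ((B ∩ Y) ∪ (B ∪ Y)) ∪ (Y ∖ (Y ∖ B)), so (B ∩ (B ∖ Y)) ∪ Y ⊆ ((B ∩ Y) ∪ (B ∪ Y)) ∪ (Y ∖ (Y ∖ B)).

Both inclusions hold.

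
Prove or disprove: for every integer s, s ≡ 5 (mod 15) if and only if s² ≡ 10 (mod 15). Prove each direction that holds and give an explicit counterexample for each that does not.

[⇒] Suppose s ≡ 5 (mod 15). Write s = 15j + 5. Then (15j + 5)² = 225j² + 150j + 25 = 15(15j² + 10j + 1) + 10, so s² ≡ 10 (mod 15).

[⇐] This fails: take s = 10. Then 10² = 100 ≡ 10 (mod 15), yet 10 ≡ 10 (mod 15), not 5.

(⇒) holds; (⇐) fails.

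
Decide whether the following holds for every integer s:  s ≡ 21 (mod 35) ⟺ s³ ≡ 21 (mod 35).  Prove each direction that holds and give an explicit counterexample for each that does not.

Both directions hold.

[⇐] Suppose s³ ≡ 21 (mod 35). The only residue r in {0, …, 34} with r³ ≡ 21 (mod 35) is r = 21, so s ≡ 21 (mod 35).

[⇒] Suppose s ≡ 21 (mod 35). Write s = 35j + 21. Then (35j + 21)³ = 42875j³ + 77175j² + 46305j + 9261 = 35(1225j³ + 2205j² + 1323j + 264) + 21, so s³ ≡ 21 (mod 35).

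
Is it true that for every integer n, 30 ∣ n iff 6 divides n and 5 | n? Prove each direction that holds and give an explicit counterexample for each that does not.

(→) If 30 ∣ n, write n = 30q. Since 30 = 5·6, n = 6·(5q), so 6 ∣ n; and since 30 = 6·5, n = 5·(6q), so 5 ∣ n.

(←) Suppose 6 ∣ n and 5 ∣ n. Any common multiple of 6 and 5 is a multiple of their lcm; here gcd(6, 5) = 1, so lcm(6, 5) = 6·5 = 30, so 30 ∣ n.

The biconditional holds.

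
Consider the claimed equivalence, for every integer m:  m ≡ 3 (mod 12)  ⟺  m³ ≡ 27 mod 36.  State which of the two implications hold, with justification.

(←) The residues r modulo 36 with r³ ≡ 27 (mod 36) are exactly {3, 15, 27}, and each is ≡ 3 (mod 12).

(→) Suppose m ≡ 3 (mod 12). Working modulo 36, m ∈ {3, 15, 27}; for each such r, r³ ≡ 27 (mod 36).

Both implications hold.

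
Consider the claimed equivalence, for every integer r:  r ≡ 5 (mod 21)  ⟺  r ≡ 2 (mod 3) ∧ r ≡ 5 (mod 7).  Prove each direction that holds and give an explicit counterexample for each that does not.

(⟸) If r ≡ 2 (mod 3) and r ≡ 5 (mod 7), then by the Chinese remainder theorem r ≡ 5 (mod 21). This is exactly r ≡ 5 (mod 21).

(⟹) Suppose r ≡ 5 (mod 21); write r = 21j + 5. Since 3 ∣ 21, reducing mod 3 gives r ≡ 5 ≡ 2 (mod 3); since 7 ∣ 21, reducing mod 7 gives r ≡ 5 (mod 7).

Equivalent; both directions hold.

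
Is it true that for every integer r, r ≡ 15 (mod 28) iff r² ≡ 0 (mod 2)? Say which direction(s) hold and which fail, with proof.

(⇒) This fails: take r = 15. Then 15 ≡ 15 (mod 28), but 15² = 225 ≡ 1 (mod 2), not 0.

(⇐) This fails: take r = 0. Then 0² = 0 ≡ 0 (mod 2), yet 0 ≡ 0 (mod 28), not 15.

Both directions fail.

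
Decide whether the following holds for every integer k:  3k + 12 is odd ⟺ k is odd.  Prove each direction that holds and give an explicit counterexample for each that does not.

[⇒] Suppose 3k + 12 is odd. Since 3 is odd, 3k and k have the same parity, so 3k + 12 ≡ k + 12 (mod 2). As 12 is even, 3k + 12 is odd exactly when k is odd. Thus k is odd.

[⇐] Conversely, suppose k is odd; write k = 2j + 1. Then 3k + 12 = 3·(2j + 1) + 12 = 2·3j + 15, which is odd.

Both directions hold; the statement is true.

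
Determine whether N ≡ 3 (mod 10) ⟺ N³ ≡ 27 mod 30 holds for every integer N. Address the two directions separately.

Only the converse holds.

Forward direction. This fails: take N = 13. Then 13 ≡ 3 (mod 10), but 13³ = 2197 ≡ 7 (mod 30), not 27.

Converse. The residues r modulo 30 with r³ ≡ 27 (mod 30) are exactly {3}, and each is ≡ 3 (mod 10).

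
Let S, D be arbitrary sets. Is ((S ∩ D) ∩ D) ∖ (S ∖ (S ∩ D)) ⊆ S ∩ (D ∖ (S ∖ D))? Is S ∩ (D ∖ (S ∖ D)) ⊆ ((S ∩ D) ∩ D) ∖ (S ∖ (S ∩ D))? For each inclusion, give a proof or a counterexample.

(⟹) Let x ∈ ((S ∩ D) ∩ D) ∖ (S ∖ (S ∩ D)). Then x ∈ S ∩ D, from which x ∈ S ∩ (D ∖ (S ∖ D)).

(⟸) Let x ∈ S ∩ (D ∖ (S ∖ D)). Then x ∈ S ∩ D, from which x ∈ ((S ∩ D) ∩ D) ∖ (S ∖ (S ∩ D)).

The two sets are equal.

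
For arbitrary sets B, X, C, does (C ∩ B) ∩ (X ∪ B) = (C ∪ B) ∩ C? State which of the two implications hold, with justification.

(⊆) Let x ∈ (C ∩ B) ∩ (X ∪ B). Then either x ∈ B ∩ C and x ∉ X; or x ∈ B ∩ X ∩ C. In each case x ∈ (C ∪ B) ∩ C, so (C ∩ B) ∩ (X ∪ B) ⊆ (C ∪ B) ∩ C.

(⊇) This inclusion fails. Take B = ∅, X = ∅, C = {1}; then 1 ∈ (C ∪ B) ∩ C but 1 ∉ (C ∩ B) ∩ (X ∪ B).

Only the forward inclusion holds.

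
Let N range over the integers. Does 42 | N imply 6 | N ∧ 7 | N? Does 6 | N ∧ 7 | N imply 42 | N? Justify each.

Equivalent; both directions hold.

(→) If 42 ∣ N, write N = 42q. Since 42 = 7·6, N = 6·(7q), so 6 ∣ N; and since 42 = 6·7, N = 7·(6q), so 7 ∣ N.

(←) Suppose 6 ∣ N and 7 ∣ N. Any common multiple of 6 and 7 is a multiple of their lcm; here gcd(6, 7) = 1, so lcm(6, 7) = 6·7 = 42, so 42 ∣ N.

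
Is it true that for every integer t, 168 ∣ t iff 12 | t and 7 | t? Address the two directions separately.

Not equivalent: only (⇒) holds.

[⇒] If 168 ∣ t, write t = 168q. Since 168 = 14·12, t = 12·(14q), so 12 ∣ t; and since 168 = 24·7, t = 7·(24q), so 7 ∣ t.

[⇐] This fails: take t = 84. Both 12 ∣ 84 and 7 ∣ 84, yet 84 is not a multiple of 168 (since 84 = 0·168 + 84), so 168 ∤ 84.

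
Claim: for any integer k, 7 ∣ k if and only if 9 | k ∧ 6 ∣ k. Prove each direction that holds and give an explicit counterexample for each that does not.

Neither direction holds.

(→) This fails: take k = 7. Certainly 7 ∣ 7, but 9 ∤ 7.

(←) This fails: take k = 18. Both 9 ∣ 18 and 6 ∣ 18, yet 18 is not a multiple of 7 (since 18 = 2·7 + 4), so 7 ∤ 18.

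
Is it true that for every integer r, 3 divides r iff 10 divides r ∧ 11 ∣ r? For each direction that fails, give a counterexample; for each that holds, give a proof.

Forward direction. This fails: take r = 3. Certainly 3 ∣ 3, but 10 ∤ 3.

Converse. This fails: take r = 110. Both 10 ∣ 110 and 11 ∣ 110, yet 110 is not a multiple of 3 (since 110 = 36·3 + 2), so 3 ∤ 110.

Neither implication holds.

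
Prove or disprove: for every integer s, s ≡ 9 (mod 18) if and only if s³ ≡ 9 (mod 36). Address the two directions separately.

(⟹) This fails: take s = 27. Then 27 ≡ 9 (mod 18), but 27³ = 19683 ≡ 27 (mod 36), not 9.

(⟸) This fails: take s = 21. Then 21³ = 9261 ≡ 9 (mod 36), yet 21 ≡ 3 (mod 18), not 9.

Neither direction holds.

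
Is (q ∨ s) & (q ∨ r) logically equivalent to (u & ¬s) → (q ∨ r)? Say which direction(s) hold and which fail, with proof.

(⇐) This fails. Under u = F, r = F, s = F, q = F, the left side is false but the right side is true.

(⇒) Assume the antecedent. If q is true, (u & ¬s) → (q ∨ r) reduces to true regardless of the other variables. If q is false, the antecedent forces (u = F, r = T, s = T, q = F) or (u = T, r = T, s = T, q = F), and (u & ¬s) → (q ∨ r) holds there. Either way (u & ¬s) → (q ∨ r) holds.

The forward direction holds; the converse fails.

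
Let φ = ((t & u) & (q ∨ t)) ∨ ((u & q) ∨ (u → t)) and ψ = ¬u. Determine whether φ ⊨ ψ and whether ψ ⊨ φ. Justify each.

(⇐) Assume the antecedent. If u is true, the antecedent cannot hold. If u is false, the consequent reduces to true regardless of the other variables. Either way the consequent holds.

(⇒) This fails. Under u = T, t = T, q = F, the left side is true but the right side is false.

(⇒) fails; (⇐) holds.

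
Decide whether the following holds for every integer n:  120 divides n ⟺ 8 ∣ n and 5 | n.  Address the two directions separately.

Only the forward direction holds.

(⇒) If 120 ∣ n, write n = 120q. Since 120 = 15·8, n = 8·(15q), so 8 ∣ n; and since 120 = 24·5, n = 5·(24q), so 5 ∣ n.

(⇐) This fails: take n = 40. Both 8 ∣ 40 and 5 ∣ 40, yet 40 is not a multiple of 120 (since 40 = 0·120 + 40), so 120 ∤ 40.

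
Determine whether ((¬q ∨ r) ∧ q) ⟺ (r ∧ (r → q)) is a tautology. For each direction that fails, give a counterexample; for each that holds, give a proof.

Equivalent; both directions hold.

(←) Assume the antecedent. If q is true, the antecedent forces (q = T, r = T), and (¬q ∨ r) ∧ q holds there. If q is false, the antecedent cannot hold. Either way (¬q ∨ r) ∧ q holds.

(→) Assume the antecedent. If q is true, the antecedent forces (q = T, r = T), and r ∧ (r → q) holds there. If q is false, the antecedent cannot hold. Either way r ∧ (r → q) holds.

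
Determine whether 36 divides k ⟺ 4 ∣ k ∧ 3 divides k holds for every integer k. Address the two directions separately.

(⇒) If 36 ∣ k, write k = 36q. Since 36 = 9·4, k = 4·(9q), so 4 ∣ k; and since 36 = 12·3, k = 3·(12q), so 3 ∣ k.

(⇐) This fails: take k = 12. Both 4 ∣ 12 and 3 ∣ 12, yet 12 is not a multiple of 36 (since 12 = 0·36 + 12), so 36 ∤ 12.

Only the forward direction holds.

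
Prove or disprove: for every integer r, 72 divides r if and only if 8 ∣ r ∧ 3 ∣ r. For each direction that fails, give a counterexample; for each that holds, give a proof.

(←) This fails: take r = 24. Both 8 ∣ 24 and 3 ∣ 24, yet 24 is not a multiple of 72 (since 24 = 0·72 + 24), so 72 ∤ 24.

(→) If 72 ∣ r, write r = 72q. Since 72 = 9·8, r = 8·(9q), so 8 ∣ r; and since 72 = 24·3, r = 3·(24q), so 3 ∣ r.

Not equivalent: only (⇒) holds.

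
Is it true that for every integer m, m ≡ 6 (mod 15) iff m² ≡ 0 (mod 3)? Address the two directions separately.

Only the forward direction holds.

[⇒] Suppose m ≡ 6 (mod 15). Then m² ≡ 6² = 36 (mod 15), and since 3 ∣ 15, also m² ≡ 0 (mod 3).

[⇐] This fails: take m = 0. Then 0² = 0 ≡ 0 (mod 3), yet 0 ≡ 0 (mod 15), not 6.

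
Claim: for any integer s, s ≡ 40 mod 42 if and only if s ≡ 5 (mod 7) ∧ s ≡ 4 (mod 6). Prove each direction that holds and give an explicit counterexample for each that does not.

[⇐] If s ≡ 5 (mod 7) and s ≡ 4 (mod 6), then by the Chinese remainder theorem s ≡ 40 (mod 42). This is exactly s ≡ 40 (mod 42).

[⇒] Suppose s ≡ 40 (mod 42); write s = 42j + 40. Since 7 ∣ 42, reducing mod 7 gives s ≡ 40 ≡ 5 (mod 7); since 6 ∣ 42, reducing mod 6 gives s ≡ 40 ≡ 4 (mod 6).

The biconditional holds.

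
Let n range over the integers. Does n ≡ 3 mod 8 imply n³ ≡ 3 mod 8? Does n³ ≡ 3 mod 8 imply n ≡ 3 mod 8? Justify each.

(⟹) Suppose n ≡ 3 mod 8. Write n = 8j + 3. Then (8j + 3)³ = 512j³ + 576j² + 216j + 27 = 8(64j³ + 72j² + 27j + 3) + 3, so n³ ≡ 3 (mod 8).

(⟸) Conversely, suppose n³ ≡ 3 (mod 8). The only residue r in {0, …, 7} with r³ ≡ 3 (mod 8) is r = 3, so n ≡ 3 (mod 8).

The biconditional holds.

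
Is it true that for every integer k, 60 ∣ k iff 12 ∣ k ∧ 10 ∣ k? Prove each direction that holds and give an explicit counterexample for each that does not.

(⇒) If 60 ∣ k, write k = 60q. Since 60 = 5·12, k = 12·(5q), so 12 ∣ k; and since 60 = 6·10, k = 10·(6q), so 10 ∣ k.

(⇐) Suppose 12 ∣ k and 10 ∣ k. Any common multiple of 12 and 10 is a multiple of their lcm; here lcm(12, 10) = 12·10/gcd(12, 10) = 120/2 = 60, so 60 ∣ k.

Both directions hold; the statement is true.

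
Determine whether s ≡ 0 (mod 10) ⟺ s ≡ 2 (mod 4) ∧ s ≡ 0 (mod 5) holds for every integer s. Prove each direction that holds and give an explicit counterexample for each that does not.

(⇒) fails; (⇐) holds.

(→) This fails: s = 0 gives 0 ≡ 0 (mod 10) but 0 ≡ 0 (mod 4), so the conjunction on the right does not hold.

(←) Conversely, if s ≡ 2 (mod 4) and s ≡ 0 (mod 5), then by the Chinese remainder theorem s ≡ 10 (mod 20). Since 10 ≡ 0 (mod 10) and 10 ∣ 20, we get s ≡ 0 (mod 10).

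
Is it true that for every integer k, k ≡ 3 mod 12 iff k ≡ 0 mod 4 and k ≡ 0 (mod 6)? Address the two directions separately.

[⇒] This fails: k = 3 gives 3 ≡ 3 (mod 12) but 3 ≡ 3 (mod 4), so the conjunction on the right does not hold.

[⇐] This fails: k = 0 satisfies both congruences on the right (0 ≡ 0 mod 4 and 0 ≡ 0 mod 6) yet 0 ≡ 0 (mod 12), not 3.

Both directions fail.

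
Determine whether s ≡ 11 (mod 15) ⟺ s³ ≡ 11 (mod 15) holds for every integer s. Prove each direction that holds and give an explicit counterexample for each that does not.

Both directions hold.

(⟹) Suppose s ≡ 11 (mod 15). Write s = 15j + 11. Then (15j + 11)³ = 3375j³ + 7425j² + 5445j + 1331 = 15(225j³ + 495j² + 363j + 88) + 11, so s³ ≡ 11 (mod 15).

(⟸) Conversely, suppose s³ ≡ 11 (mod 15). The only residue r in {0, …, 14} with r³ ≡ 11 (mod 15) is r = 11, so s ≡ 11 (mod 15).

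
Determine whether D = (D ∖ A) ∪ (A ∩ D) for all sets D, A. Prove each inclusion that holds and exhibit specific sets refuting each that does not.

(⊇) Let x ∈ (D ∖ A) ∪ (A ∩ D). Then either x ∈ D and x ∉ A; or x ∈ D ∩ A. In each case x ∈ D, so (D ∖ A) ∪ (A ∩ D) ⊆ D.

(⊆) Let x ∈ D. Then either x ∈ D and x ∉ A; or x ∈ D ∩ A. In each case x ∈ (D ∖ A) ∪ (A ∩ D), so D ⊆ (D ∖ A) ∪ (A ∩ D).

Both inclusions hold; the sets are equal.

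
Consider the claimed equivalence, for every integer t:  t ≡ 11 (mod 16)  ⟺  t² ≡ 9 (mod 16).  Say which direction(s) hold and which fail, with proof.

(⇒) Suppose t ≡ 11 (mod 16). Write t = 16j + 11. Then (16j + 11)² = 256j² + 352j + 121 = 16(16j² + 22j + 7) + 9, so t² ≡ 9 (mod 16).

(⇐) This fails: take t = 3. Then 3² = 9 ≡ 9 (mod 16), yet 3 ≡ 3 (mod 16), not 11.

(⇒) holds; (⇐) fails.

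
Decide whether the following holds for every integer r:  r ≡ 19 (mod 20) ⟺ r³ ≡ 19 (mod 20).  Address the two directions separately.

(⇒) Suppose r ≡ 19 (mod 20). Write r = 20j + 19. Then (20j + 19)³ = 8000j³ + 22800j² + 21660j + 6859 = 20(400j³ + 1140j² + 1083j + 342) + 19, so r³ ≡ 19 (mod 20).

(⇐) Conversely, suppose r³ ≡ 19 (mod 20). The only residue r in {0, …, 19} with r³ ≡ 19 (mod 20) is r = 19, so r ≡ 19 (mod 20).

The biconditional holds.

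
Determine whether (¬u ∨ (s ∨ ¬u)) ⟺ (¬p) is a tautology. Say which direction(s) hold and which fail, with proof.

(⇒) fails and (⇐) fails.

Forward direction. This fails. Under s = F, u = F, p = T, the left side is true but the right side is false.

Converse. This fails. Under s = F, u = T, p = F, the left side is false but the right side is true.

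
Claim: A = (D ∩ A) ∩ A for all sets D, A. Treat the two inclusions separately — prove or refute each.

(⊆) fails; (⊇) holds.

(⊆) This inclusion fails. Take D = ∅, A = {1}; then 1 ∈ A but 1 ∉ (D ∩ A) ∩ A.

(⊇) Let x ∈ (D ∩ A) ∩ A. Then x ∈ D ∩ A, from which x ∈ A.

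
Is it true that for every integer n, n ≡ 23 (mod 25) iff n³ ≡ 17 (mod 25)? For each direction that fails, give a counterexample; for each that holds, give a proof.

(⟹) Suppose n ≡ 23 (mod 25). Write n = 25j + 23. Then (25j + 23)³ = 15625j³ + 43125j² + 39675j + 12167 = 25(625j³ + 1725j² + 1587j + 486) + 17, so n³ ≡ 17 (mod 25).

(⟸) Conversely, suppose n³ ≡ 17 (mod 25). The only residue r in {0, …, 24} with r³ ≡ 17 (mod 25) is r = 23, so n ≡ 23 (mod 25).

Equivalent; both directions hold.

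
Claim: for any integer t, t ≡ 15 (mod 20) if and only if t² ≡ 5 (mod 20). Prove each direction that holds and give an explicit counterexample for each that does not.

(→) Suppose t ≡ 15 (mod 20). Write t = 20j + 15. Then (20j + 15)² = 400j² + 600j + 225 = 20(20j² + 30j + 11) + 5, so t² ≡ 5 (mod 20).

(←) This fails: take t = 5. Then 5² = 25 ≡ 5 (mod 20), yet 5 ≡ 5 (mod 20), not 15.

Only the forward implication holds.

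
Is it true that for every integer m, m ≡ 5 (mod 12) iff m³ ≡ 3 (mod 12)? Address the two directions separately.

(⇒) This fails: take m = 5. Then 5 ≡ 5 (mod 12), but 5³ = 125 ≡ 5 (mod 12), not 3.

(⇐) This fails: take m = 3. Then 3³ = 27 ≡ 3 (mod 12), yet 3 ≡ 3 (mod 12), not 5.

(⇒) fails and (⇐) fails.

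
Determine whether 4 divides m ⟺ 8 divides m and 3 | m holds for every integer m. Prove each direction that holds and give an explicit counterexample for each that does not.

(⟸) Suppose 8 ∣ m and 3 ∣ m. Any common multiple of 8 and 3 is a multiple of their lcm; here gcd(8, 3) = 1, so lcm(8, 3) = 8·3 = 24, so 24 ∣ m. Since 4 ∣ 24, it follows that 4 ∣ m.

(⟹) This fails: take m = 4. Certainly 4 ∣ 4, but 8 ∤ 4.

Not equivalent: only (⇐) holds.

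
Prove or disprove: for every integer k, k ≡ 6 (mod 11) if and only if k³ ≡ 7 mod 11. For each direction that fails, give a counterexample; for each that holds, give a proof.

(⟹) Suppose k ≡ 6 (mod 11). Write k = 11j + 6. Then (11j + 6)³ = 1331j³ + 2178j² + 1188j + 216 = 11(121j³ + 198j² + 108j + 19) + 7, so k³ ≡ 7 (mod 11).

(⟸) Conversely, suppose k³ ≡ 7 (mod 11). The only residue r in {0, …, 10} with r³ ≡ 7 (mod 11) is r = 6, so k ≡ 6 (mod 11).

Both implications hold.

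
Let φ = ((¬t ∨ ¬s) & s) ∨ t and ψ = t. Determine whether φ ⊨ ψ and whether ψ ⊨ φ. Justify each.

(⟸) Assume the antecedent. If t is true, ((¬t ∨ ¬s) & s) ∨ t reduces to true regardless of the other variables. If t is false, the antecedent cannot hold. Either way ((¬t ∨ ¬s) & s) ∨ t holds.

(⟹) This fails. Under t = F, s = T, the left side is true but the right side is false.

Only the reverse direction holds.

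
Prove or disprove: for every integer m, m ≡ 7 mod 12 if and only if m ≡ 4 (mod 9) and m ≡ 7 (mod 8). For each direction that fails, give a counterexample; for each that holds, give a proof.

(⇒) fails; (⇐) holds.

(⇒) This fails: m = 67 gives 67 ≡ 7 (mod 12) but 67 ≡ 3 (mod 8), so the conjunction on the right does not hold.

(⇐) Conversely, if m ≡ 4 (mod 9) and m ≡ 7 (mod 8), then by the Chinese remainder theorem m ≡ 31 (mod 72). Since 31 ≡ 7 (mod 12) and 12 ∣ 72, we get m ≡ 7 (mod 12).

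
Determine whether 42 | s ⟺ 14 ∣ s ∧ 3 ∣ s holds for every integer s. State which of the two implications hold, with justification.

(⟹) If 42 ∣ s, write s = 42q. Since 42 = 3·14, s = 14·(3q), so 14 ∣ s; and since 42 = 14·3, s = 3·(14q), so 3 ∣ s.

(⟸) Suppose 14 ∣ s and 3 ∣ s. Any common multiple of 14 and 3 is a multiple of their lcm; here gcd(14, 3) = 1, so lcm(14, 3) = 14·3 = 42, so 42 ∣ s.

Both directions hold; the statement is true.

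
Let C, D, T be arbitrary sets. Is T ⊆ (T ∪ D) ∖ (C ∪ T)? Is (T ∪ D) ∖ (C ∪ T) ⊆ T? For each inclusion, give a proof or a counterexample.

(⊆) fails and (⊇) fails.

Forward inclusion. This inclusion fails. Take C = ∅, D = ∅, T = {1}; then 1 ∈ T but 1 ∉ (T ∪ D) ∖ (C ∪ T).

Reverse inclusion. This inclusion fails. Take C = ∅, D = {1}, T = ∅; then 1 ∈ (T ∪ D) ∖ (C ∪ T) but 1 ∉ T.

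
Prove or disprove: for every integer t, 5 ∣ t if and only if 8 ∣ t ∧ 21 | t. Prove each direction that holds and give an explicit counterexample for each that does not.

(⇒) This fails: take t = 5. Certainly 5 ∣ 5, but 8 ∤ 5.

(⇐) This fails: take t = 168. Both 8 ∣ 168 and 21 ∣ 168, yet 168 is not a multiple of 5 (since 168 = 33·5 + 3), so 5 ∤ 168.

Neither direction holds.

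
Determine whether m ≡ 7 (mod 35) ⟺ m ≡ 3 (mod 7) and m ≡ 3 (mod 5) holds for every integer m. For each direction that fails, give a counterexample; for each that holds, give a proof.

Both directions fail.

(→) This fails: m = 7 gives 7 ≡ 7 (mod 35) but 7 ≡ 0 (mod 7), so the conjunction on the right does not hold.

(←) This fails: m = 3 satisfies both congruences on the right (3 ≡ 3 mod 7 and 3 ≡ 3 mod 5) yet 3 ≡ 3 (mod 35), not 7.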